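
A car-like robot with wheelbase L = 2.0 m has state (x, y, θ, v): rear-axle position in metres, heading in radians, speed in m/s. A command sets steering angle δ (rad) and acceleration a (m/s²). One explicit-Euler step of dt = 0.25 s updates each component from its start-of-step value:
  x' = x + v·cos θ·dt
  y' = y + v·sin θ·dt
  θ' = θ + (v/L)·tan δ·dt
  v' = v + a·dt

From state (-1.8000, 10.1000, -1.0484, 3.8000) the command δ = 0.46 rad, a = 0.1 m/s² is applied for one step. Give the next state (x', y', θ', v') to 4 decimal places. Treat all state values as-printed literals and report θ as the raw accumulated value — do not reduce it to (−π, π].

(-1.3260, 9.2767, -0.8131, 3.8250)

x' = -1.8000 + 3.8000·cos(-1.0484)·0.25 = -1.3260
y' = 10.1000 + 3.8000·sin(-1.0484)·0.25 = 9.2767
θ' = -1.0484 + (3.8000/2.0)·tan(0.46)·0.25 = -0.8131
v' = 3.8000 + 0.1000·0.25 = 3.8250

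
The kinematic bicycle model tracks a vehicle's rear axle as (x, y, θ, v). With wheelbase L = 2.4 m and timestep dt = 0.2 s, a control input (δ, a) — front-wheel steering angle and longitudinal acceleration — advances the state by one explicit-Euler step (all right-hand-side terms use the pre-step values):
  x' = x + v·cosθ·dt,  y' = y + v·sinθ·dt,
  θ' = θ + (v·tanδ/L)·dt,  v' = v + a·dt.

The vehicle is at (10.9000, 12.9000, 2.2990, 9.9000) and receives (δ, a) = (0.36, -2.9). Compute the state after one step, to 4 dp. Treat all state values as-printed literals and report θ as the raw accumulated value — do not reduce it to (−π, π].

x' = 10.9000 + 9.9000·cos(2.2990)·0.2 = 9.5823
y' = 12.9000 + 9.9000·sin(2.2990)·0.2 = 14.3778
θ' = 2.2990 + (9.9000/2.4)·tan(0.36)·0.2 = 2.6095
v' = 9.9000 − 2.9000·0.2 = 9.3200

(9.5823, 14.3778, 2.6095, 9.3200)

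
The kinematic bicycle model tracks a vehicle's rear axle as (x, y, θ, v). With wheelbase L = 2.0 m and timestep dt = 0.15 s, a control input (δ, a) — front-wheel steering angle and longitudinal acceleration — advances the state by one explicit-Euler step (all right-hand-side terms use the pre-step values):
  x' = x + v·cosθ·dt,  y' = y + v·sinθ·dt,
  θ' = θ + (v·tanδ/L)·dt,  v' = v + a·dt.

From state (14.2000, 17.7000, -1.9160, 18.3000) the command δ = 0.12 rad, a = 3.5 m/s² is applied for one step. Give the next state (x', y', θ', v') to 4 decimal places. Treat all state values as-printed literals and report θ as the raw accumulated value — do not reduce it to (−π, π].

(13.2711, 15.1169, -1.7505, 18.8250)

x' = 14.2000 + 18.3000·cos(-1.9160)·0.15 = 13.2711
y' = 17.7000 + 18.3000·sin(-1.9160)·0.15 = 15.1169
θ' = -1.9160 + (18.3000/2.0)·tan(0.12)·0.15 = -1.7505
v' = 18.3000 + 3.5000·0.15 = 18.8250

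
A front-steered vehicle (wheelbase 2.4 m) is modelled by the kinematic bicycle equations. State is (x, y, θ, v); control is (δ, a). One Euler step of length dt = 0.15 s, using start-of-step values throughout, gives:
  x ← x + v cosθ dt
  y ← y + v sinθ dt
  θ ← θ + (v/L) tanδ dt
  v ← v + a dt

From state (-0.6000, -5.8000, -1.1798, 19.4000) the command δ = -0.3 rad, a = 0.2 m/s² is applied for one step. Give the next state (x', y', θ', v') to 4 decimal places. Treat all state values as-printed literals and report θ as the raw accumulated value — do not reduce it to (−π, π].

(0.5090, -8.4904, -1.5549, 19.4300)

x' = -0.6000 + 19.4000·cos(-1.1798)·0.15 = 0.5090
y' = -5.8000 + 19.4000·sin(-1.1798)·0.15 = -8.4904
θ' = -1.1798 + (19.4000/2.4)·tan(-0.3)·0.15 = -1.5549
v' = 19.4000 + 0.2000·0.15 = 19.4300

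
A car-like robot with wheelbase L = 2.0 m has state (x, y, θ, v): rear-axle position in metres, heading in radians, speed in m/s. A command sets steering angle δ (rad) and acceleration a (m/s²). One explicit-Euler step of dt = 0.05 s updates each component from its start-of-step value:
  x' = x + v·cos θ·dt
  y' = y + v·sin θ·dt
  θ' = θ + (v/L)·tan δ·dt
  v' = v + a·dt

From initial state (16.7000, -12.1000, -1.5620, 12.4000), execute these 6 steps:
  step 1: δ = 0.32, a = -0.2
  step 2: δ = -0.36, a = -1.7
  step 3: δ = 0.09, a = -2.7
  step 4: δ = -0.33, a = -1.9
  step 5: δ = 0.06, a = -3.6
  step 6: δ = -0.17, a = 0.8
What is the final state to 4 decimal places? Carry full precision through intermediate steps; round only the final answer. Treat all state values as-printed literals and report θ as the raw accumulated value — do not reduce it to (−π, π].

after step 1 (δ=0.32, a=-0.2): (16.705454, -12.719976, -1.459269, 12.390000)
after step 2 (δ=-0.36, a=-1.7): (16.774402, -13.335627, -1.575860, 12.305000)
after step 3 (δ=0.09, a=-2.7): (16.771286, -13.950869, -1.548099, 12.170000)
after step 4 (δ=-0.33, a=-1.9): (16.785096, -14.559213, -1.652312, 12.075000)
after step 5 (δ=0.06, a=-3.6): (16.735936, -15.160958, -1.634178, 11.895000)
after step 6 (δ=-0.17, a=0.8): (16.698265, -15.754514, -1.685224, 11.935000)

(16.6983, -15.7545, -1.6852, 11.9350)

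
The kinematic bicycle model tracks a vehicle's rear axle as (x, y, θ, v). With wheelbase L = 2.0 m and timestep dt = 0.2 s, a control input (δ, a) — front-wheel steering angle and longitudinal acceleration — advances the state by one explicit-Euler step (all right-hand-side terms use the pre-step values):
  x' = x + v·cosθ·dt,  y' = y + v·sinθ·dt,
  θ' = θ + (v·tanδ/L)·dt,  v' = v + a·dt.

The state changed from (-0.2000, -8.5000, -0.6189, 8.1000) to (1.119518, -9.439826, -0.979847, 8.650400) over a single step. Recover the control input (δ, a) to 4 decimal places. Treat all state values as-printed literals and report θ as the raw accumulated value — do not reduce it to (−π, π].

δ = -0.4192, a = 2.7520

a = (v'−v)/dt = (0.550400)/0.2 = 2.7520
Δθ = θ'−θ = -0.360947;  (v·dt/L) = 8.1000·0.2/2.0 = 0.810000
tan δ = Δθ·L/(v·dt) = -0.445614  →  δ = -0.4192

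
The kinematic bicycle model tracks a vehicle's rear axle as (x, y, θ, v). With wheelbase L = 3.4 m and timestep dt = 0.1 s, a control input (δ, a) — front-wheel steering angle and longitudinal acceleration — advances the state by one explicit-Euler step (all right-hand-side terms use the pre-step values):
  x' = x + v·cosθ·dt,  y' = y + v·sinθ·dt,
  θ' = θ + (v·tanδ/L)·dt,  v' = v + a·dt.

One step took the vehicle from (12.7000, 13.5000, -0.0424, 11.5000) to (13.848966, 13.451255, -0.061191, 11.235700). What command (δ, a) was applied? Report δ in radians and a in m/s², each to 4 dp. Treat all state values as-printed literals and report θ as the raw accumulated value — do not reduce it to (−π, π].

δ = -0.0555, a = -2.6430

a = (v'−v)/dt = (-0.264300)/0.1 = -2.6430
Δθ = θ'−θ = -0.018791;  (v·dt/L) = 11.5000·0.1/3.4 = 0.338235
tan δ = Δθ·L/(v·dt) = -0.055556  →  δ = -0.0555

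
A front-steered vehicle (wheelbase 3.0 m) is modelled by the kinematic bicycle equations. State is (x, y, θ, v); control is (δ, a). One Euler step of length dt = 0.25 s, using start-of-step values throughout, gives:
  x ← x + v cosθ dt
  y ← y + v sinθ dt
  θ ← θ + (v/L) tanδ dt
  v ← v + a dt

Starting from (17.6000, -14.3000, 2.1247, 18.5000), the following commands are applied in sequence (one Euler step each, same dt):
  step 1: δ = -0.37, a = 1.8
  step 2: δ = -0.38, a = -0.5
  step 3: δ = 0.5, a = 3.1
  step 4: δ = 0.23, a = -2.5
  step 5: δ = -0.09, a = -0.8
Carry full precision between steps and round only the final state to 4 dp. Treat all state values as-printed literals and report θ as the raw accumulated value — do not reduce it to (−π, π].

after step 1 (δ=-0.37, a=1.8): (15.167198, -10.366541, 1.526744, 18.950000)
after step 2 (δ=-0.38, a=-0.5): (15.375827, -5.633637, 0.896005, 18.825000)
after step 3 (δ=0.5, a=3.1): (18.315983, -1.958821, 1.753017, 19.600000)
after step 4 (δ=0.23, a=-2.5): (17.428035, 2.860053, 2.135451, 18.975000)
after step 5 (δ=-0.09, a=-0.8): (14.889539, 6.867446, 1.992753, 18.775000)

(14.8895, 6.8674, 1.9928, 18.7750)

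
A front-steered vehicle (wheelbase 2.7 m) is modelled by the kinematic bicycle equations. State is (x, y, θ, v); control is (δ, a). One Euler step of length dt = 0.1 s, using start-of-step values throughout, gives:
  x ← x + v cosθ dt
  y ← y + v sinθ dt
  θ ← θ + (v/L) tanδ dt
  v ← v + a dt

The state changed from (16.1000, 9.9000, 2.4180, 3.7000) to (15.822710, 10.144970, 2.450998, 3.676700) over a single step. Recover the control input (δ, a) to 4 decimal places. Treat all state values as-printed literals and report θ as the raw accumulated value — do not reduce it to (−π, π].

δ = 0.2363, a = -0.2330

a = (v'−v)/dt = (-0.023300)/0.1 = -0.2330
Δθ = θ'−θ = 0.032998;  (v·dt/L) = 3.7000·0.1/2.7 = 0.137037
tan δ = Δθ·L/(v·dt) = 0.240796  →  δ = 0.2363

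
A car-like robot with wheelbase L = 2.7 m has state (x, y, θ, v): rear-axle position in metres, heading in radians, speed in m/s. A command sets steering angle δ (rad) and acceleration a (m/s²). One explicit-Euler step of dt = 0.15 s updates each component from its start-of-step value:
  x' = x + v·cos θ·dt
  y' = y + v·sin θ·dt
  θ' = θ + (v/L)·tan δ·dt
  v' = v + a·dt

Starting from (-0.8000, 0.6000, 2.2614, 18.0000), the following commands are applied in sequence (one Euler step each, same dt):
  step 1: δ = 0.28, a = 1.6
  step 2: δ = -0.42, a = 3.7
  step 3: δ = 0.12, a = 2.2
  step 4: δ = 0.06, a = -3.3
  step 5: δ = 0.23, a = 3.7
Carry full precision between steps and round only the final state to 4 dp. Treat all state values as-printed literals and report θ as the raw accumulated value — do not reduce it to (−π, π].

after step 1 (δ=0.28, a=1.6): (-2.519907, 2.681326, 2.548954, 18.240000)
after step 2 (δ=-0.42, a=3.7): (-4.789337, 4.209523, 2.096427, 18.795000)
after step 3 (δ=0.12, a=2.2): (-6.203921, 6.648195, 2.222332, 19.125000)
after step 4 (δ=0.06, a=-3.3): (-7.943556, 8.929291, 2.286159, 18.630000)
after step 5 (δ=0.23, a=3.7): (-9.776444, 11.038734, 2.528497, 19.185000)

(-9.7764, 11.0387, 2.5285, 19.1850)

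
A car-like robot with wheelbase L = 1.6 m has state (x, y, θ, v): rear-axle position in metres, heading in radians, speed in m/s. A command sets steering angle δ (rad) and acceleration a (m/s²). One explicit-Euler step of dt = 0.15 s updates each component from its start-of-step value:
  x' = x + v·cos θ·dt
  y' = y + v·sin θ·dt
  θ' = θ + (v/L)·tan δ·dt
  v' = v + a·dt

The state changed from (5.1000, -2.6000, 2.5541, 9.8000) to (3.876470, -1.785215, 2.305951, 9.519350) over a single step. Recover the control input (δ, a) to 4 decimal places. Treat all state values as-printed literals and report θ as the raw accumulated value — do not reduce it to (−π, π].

a = (v'−v)/dt = (-0.280650)/0.15 = -1.8710
Δθ = θ'−θ = -0.248149;  (v·dt/L) = 9.8000·0.15/1.6 = 0.918750
tan δ = Δθ·L/(v·dt) = -0.270094  →  δ = -0.2638

δ = -0.2638, a = -1.8710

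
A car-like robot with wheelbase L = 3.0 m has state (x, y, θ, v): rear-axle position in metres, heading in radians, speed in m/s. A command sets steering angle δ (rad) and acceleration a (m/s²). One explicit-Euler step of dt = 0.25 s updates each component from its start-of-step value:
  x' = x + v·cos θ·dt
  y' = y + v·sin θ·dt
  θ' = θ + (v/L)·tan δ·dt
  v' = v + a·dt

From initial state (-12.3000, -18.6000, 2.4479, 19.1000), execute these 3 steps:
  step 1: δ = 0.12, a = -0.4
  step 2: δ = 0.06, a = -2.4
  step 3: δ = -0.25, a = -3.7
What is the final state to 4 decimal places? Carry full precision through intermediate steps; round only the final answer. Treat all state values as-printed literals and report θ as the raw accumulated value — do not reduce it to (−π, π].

(-24.3608, -11.4428, 2.3434, 17.4750)

after step 1 (δ=0.12, a=-0.4): (-15.971451, -15.546957, 2.639822, 19.000000)
after step 2 (δ=0.06, a=-2.4): (-20.135930, -13.262309, 2.734936, 18.400000)
after step 3 (δ=-0.25, a=-3.7): (-24.360793, -11.442822, 2.343412, 17.475000)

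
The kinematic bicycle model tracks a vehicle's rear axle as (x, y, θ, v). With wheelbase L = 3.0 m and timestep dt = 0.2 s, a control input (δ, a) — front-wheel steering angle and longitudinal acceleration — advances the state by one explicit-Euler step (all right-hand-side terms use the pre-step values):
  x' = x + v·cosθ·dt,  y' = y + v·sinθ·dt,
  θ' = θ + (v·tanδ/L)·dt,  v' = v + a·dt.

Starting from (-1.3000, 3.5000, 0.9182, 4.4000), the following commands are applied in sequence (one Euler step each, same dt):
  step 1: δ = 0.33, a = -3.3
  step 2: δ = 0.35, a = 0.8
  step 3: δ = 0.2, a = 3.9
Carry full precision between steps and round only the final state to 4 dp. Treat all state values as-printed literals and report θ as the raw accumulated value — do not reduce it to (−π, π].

(-0.0262, 5.5346, 1.1624, 4.6800)

after step 1 (δ=0.33, a=-3.3): (-0.765619, 4.199169, 1.018674, 3.740000)
after step 2 (δ=0.35, a=0.8): (-0.373296, 4.836026, 1.109688, 3.900000)
after step 3 (δ=0.2, a=3.9): (-0.026242, 5.534562, 1.162392, 4.680000)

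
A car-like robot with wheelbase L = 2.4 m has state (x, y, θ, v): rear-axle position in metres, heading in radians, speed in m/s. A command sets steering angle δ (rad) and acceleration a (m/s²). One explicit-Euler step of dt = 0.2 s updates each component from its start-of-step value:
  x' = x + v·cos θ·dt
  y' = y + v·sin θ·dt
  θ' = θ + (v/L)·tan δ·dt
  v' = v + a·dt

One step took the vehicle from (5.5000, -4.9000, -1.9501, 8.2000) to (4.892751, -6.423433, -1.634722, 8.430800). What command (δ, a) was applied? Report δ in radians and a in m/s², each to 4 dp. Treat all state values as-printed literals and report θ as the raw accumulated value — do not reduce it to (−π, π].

a = (v'−v)/dt = (0.230800)/0.2 = 1.1540
Δθ = θ'−θ = 0.315378;  (v·dt/L) = 8.2000·0.2/2.4 = 0.683333
tan δ = Δθ·L/(v·dt) = 0.461529  →  δ = 0.4324

δ = 0.4324, a = 1.1540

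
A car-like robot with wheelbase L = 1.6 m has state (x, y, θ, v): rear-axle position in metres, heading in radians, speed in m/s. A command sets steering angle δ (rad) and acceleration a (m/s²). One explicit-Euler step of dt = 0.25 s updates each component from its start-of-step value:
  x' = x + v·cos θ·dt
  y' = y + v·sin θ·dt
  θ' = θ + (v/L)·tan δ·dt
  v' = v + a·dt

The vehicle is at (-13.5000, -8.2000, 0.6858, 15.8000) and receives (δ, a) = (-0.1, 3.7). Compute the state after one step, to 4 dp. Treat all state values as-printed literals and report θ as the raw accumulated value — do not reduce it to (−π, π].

x' = -13.5000 + 15.8000·cos(0.6858)·0.25 = -10.4430
y' = -8.2000 + 15.8000·sin(0.6858)·0.25 = -5.6985
θ' = 0.6858 + (15.8000/1.6)·tan(-0.1)·0.25 = 0.4381
v' = 15.8000 + 3.7000·0.25 = 16.7250

(-10.4430, -5.6985, 0.4381, 16.7250)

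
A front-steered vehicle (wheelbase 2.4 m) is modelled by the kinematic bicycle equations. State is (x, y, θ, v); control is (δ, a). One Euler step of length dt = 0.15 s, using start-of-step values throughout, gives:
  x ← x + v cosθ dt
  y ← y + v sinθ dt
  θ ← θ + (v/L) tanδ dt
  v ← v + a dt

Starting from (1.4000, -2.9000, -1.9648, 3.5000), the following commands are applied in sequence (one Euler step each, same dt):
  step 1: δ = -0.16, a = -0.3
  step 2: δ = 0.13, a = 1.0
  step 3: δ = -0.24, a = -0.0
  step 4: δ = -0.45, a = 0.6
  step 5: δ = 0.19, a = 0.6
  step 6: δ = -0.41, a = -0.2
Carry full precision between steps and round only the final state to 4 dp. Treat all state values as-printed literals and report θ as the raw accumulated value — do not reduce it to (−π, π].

(-0.0458, -5.7999, -2.1943, 3.7550)

after step 1 (δ=-0.16, a=-0.3): (1.198459, -3.384774, -2.000102, 3.455000)
after step 2 (δ=0.13, a=1.0): (0.982743, -3.855996, -1.971871, 3.605000)
after step 3 (δ=-0.24, a=-0.0): (0.771630, -4.353833, -2.027008, 3.605000)
after step 4 (δ=-0.45, a=0.6): (0.533402, -4.839279, -2.135847, 3.695000)
after step 5 (δ=0.19, a=0.6): (0.236624, -5.307377, -2.091433, 3.785000)
after step 6 (δ=-0.41, a=-0.2): (-0.045793, -5.799902, -2.194250, 3.755000)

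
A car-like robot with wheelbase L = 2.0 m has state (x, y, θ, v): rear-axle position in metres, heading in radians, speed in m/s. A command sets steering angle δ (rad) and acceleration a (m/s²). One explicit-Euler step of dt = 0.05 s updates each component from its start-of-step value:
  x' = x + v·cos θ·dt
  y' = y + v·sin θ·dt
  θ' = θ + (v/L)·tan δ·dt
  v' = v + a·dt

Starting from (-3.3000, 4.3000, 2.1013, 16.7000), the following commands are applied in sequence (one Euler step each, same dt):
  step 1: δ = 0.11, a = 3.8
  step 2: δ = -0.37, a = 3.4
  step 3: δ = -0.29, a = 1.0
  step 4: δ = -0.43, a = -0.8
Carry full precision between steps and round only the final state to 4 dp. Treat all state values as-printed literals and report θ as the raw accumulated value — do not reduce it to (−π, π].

(-4.7661, 7.3304, 1.6602, 17.0700)

after step 1 (δ=0.11, a=3.8): (-3.722483, 5.020231, 2.147411, 16.890000)
after step 2 (δ=-0.37, a=3.4): (-4.182895, 5.728187, 1.983636, 17.060000)
after step 3 (δ=-0.29, a=1.0): (-4.525129, 6.509522, 1.856363, 17.110000)
after step 4 (δ=-0.43, a=-0.8): (-4.766125, 7.330376, 1.660188, 17.070000)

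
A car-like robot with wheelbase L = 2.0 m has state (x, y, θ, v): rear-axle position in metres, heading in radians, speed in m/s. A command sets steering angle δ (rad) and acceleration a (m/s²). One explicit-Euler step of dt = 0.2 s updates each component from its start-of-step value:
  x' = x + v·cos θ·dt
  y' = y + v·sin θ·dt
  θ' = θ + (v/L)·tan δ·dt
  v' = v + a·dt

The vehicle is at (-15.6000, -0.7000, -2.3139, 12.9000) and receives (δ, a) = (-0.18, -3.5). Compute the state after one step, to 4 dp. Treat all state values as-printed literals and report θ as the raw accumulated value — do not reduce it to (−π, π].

(-17.3456, -2.5998, -2.5486, 12.2000)

x' = -15.6000 + 12.9000·cos(-2.3139)·0.2 = -17.3456
y' = -0.7000 + 12.9000·sin(-2.3139)·0.2 = -2.5998
θ' = -2.3139 + (12.9000/2.0)·tan(-0.18)·0.2 = -2.5486
v' = 12.9000 − 3.5000·0.2 = 12.2000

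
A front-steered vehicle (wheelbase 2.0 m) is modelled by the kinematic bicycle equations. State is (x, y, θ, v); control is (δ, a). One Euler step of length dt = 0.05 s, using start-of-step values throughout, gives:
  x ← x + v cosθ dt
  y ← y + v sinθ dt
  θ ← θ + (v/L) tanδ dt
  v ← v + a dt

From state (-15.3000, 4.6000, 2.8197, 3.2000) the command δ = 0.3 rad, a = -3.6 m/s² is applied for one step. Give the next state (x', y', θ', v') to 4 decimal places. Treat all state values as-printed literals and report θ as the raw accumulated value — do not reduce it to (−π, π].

x' = -15.3000 + 3.2000·cos(2.8197)·0.05 = -15.4518
y' = 4.6000 + 3.2000·sin(2.8197)·0.05 = 4.6506
θ' = 2.8197 + (3.2000/2.0)·tan(0.3)·0.05 = 2.8444
v' = 3.2000 − 3.6000·0.05 = 3.0200

(-15.4518, 4.6506, 2.8444, 3.0200)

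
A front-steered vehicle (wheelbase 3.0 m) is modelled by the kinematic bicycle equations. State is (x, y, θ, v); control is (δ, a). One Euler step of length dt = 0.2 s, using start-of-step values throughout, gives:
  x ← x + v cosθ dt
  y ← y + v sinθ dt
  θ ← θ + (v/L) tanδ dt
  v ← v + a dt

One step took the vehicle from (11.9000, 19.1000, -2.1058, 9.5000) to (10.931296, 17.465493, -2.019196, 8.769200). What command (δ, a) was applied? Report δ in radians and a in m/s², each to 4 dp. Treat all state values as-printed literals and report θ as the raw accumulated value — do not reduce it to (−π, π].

a = (v'−v)/dt = (-0.730800)/0.2 = -3.6540
Δθ = θ'−θ = 0.086604;  (v·dt/L) = 9.5000·0.2/3.0 = 0.633333
tan δ = Δθ·L/(v·dt) = 0.136743  →  δ = 0.1359

δ = 0.1359, a = -3.6540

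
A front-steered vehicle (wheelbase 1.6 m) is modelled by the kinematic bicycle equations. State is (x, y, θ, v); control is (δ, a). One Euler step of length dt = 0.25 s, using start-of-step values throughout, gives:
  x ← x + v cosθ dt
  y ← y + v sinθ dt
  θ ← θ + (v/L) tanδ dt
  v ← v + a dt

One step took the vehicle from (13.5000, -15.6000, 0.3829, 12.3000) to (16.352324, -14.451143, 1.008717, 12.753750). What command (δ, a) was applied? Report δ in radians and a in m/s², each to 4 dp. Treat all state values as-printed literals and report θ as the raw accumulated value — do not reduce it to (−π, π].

δ = 0.3148, a = 1.8150

a = (v'−v)/dt = (0.453750)/0.25 = 1.8150
Δθ = θ'−θ = 0.625817;  (v·dt/L) = 12.3000·0.25/1.6 = 1.921875
tan δ = Δθ·L/(v·dt) = 0.325628  →  δ = 0.3148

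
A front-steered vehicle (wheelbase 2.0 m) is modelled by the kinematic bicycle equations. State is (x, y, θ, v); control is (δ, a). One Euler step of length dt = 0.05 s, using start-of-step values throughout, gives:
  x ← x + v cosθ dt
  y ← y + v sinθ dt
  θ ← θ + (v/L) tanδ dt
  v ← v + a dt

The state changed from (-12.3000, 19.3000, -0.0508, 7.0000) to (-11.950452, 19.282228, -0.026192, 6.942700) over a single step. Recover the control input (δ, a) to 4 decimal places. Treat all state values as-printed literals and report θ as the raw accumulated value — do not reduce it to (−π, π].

δ = 0.1397, a = -1.1460

a = (v'−v)/dt = (-0.057300)/0.05 = -1.1460
Δθ = θ'−θ = 0.024608;  (v·dt/L) = 7.0000·0.05/2.0 = 0.175000
tan δ = Δθ·L/(v·dt) = 0.140617  →  δ = 0.1397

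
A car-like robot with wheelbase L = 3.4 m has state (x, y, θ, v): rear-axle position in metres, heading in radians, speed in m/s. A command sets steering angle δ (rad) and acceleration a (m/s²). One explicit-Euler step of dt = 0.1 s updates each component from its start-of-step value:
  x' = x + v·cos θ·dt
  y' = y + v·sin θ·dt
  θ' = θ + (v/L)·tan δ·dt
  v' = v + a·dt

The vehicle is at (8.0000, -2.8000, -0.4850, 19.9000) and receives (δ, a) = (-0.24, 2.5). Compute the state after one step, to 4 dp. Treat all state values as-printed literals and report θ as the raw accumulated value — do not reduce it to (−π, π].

(9.7605, -3.7278, -0.6282, 20.1500)

x' = 8.0000 + 19.9000·cos(-0.4850)·0.1 = 9.7605
y' = -2.8000 + 19.9000·sin(-0.4850)·0.1 = -3.7278
θ' = -0.4850 + (19.9000/3.4)·tan(-0.24)·0.1 = -0.6282
v' = 19.9000 + 2.5000·0.1 = 20.1500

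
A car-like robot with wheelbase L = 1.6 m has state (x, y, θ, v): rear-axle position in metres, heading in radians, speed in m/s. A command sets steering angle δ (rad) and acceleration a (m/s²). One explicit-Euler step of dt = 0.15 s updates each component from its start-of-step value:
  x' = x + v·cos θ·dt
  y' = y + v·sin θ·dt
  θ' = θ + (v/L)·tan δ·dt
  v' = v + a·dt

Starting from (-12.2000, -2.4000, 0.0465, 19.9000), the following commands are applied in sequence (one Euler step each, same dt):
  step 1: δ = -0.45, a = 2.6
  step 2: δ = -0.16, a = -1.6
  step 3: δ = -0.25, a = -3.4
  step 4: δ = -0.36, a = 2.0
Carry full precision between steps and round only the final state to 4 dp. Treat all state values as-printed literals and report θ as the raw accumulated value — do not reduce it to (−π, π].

(-6.2314, -10.2401, -2.3312, 19.8400)

after step 1 (δ=-0.45, a=2.6): (-9.218227, -2.261248, -0.854700, 20.290000)
after step 2 (δ=-0.16, a=-1.6): (-7.220336, -4.557184, -1.161674, 20.050000)
after step 3 (δ=-0.25, a=-3.4): (-6.023938, -7.316476, -1.641637, 19.540000)
after step 4 (δ=-0.36, a=2.0): (-6.231398, -10.240124, -2.331160, 19.840000)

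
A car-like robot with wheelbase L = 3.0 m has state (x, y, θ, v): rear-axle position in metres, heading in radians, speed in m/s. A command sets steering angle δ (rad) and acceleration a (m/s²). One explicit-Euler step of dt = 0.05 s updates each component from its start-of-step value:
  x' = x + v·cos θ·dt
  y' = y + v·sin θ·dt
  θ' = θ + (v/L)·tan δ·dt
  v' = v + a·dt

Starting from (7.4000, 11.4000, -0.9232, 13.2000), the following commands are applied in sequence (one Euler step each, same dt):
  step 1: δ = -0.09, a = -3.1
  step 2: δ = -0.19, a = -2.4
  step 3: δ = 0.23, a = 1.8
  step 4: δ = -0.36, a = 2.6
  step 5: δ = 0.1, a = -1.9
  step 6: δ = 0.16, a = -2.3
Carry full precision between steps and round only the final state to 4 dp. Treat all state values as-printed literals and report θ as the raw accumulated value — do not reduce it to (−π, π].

after step 1 (δ=-0.09, a=-3.1): (7.798159, 10.873626, -0.943054, 13.045000)
after step 2 (δ=-0.19, a=-2.4): (8.181238, 10.345724, -0.984867, 12.925000)
after step 3 (δ=0.23, a=1.8): (8.538597, 9.807269, -0.934429, 13.015000)
after step 4 (δ=-0.36, a=2.6): (8.925324, 9.283897, -1.016077, 13.145000)
after step 5 (δ=0.1, a=-1.9): (9.271500, 8.725203, -0.994095, 13.050000)
after step 6 (δ=0.16, a=-2.3): (9.627284, 8.178235, -0.958995, 12.935000)

(9.6273, 8.1782, -0.9590, 12.9350)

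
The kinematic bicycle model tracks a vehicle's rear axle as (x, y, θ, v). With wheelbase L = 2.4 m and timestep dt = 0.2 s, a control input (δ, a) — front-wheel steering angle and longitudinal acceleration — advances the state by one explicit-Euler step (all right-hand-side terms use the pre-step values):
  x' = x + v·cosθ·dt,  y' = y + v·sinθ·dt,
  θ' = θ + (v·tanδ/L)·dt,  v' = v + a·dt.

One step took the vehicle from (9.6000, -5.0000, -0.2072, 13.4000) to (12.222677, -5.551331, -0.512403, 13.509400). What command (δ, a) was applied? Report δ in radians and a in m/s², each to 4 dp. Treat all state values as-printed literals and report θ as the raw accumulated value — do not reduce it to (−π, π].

a = (v'−v)/dt = (0.109400)/0.2 = 0.5470
Δθ = θ'−θ = -0.305203;  (v·dt/L) = 13.4000·0.2/2.4 = 1.116667
tan δ = Δθ·L/(v·dt) = -0.273316  →  δ = -0.2668

δ = -0.2668, a = 0.5470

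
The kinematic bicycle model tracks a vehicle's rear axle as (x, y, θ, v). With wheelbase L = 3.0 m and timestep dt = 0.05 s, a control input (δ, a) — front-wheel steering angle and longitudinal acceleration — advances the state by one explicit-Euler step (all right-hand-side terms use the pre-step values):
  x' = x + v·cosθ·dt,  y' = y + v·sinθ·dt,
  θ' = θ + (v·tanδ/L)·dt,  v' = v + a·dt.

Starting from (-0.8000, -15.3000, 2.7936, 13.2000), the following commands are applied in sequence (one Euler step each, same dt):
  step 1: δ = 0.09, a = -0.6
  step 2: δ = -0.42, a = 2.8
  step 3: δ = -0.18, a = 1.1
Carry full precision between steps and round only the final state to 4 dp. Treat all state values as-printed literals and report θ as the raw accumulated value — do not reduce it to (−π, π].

(-2.6498, -14.5876, 2.6751, 13.3650)

after step 1 (δ=0.09, a=-0.6): (-1.420439, -15.074932, 2.813454, 13.170000)
after step 2 (δ=-0.42, a=2.8): (-2.043804, -14.862710, 2.715431, 13.310000)
after step 3 (δ=-0.18, a=1.1): (-2.649781, -14.587606, 2.675064, 13.365000)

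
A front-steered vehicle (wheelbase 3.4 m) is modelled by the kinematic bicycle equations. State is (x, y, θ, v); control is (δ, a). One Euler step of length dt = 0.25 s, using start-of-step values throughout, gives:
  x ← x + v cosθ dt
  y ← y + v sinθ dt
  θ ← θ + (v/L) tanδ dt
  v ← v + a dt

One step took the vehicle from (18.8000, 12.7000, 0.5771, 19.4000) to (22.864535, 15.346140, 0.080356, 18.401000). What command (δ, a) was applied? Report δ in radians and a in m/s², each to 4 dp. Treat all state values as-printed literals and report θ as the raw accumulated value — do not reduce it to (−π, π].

a = (v'−v)/dt = (-0.999000)/0.25 = -3.9960
Δθ = θ'−θ = -0.496744;  (v·dt/L) = 19.4000·0.25/3.4 = 1.426471
tan δ = Δθ·L/(v·dt) = -0.348233  →  δ = -0.3351

δ = -0.3351, a = -3.9960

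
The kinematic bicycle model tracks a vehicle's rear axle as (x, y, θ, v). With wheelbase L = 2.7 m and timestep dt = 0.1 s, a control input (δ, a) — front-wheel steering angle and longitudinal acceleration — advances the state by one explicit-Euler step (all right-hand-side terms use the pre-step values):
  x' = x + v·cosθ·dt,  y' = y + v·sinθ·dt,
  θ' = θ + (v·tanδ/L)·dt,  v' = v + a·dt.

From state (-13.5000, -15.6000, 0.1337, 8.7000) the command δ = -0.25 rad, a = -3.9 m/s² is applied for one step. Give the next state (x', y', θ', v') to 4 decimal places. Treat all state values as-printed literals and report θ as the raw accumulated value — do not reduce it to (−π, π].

x' = -13.5000 + 8.7000·cos(0.1337)·0.1 = -12.6378
y' = -15.6000 + 8.7000·sin(0.1337)·0.1 = -15.4840
θ' = 0.1337 + (8.7000/2.7)·tan(-0.25)·0.1 = 0.0514
v' = 8.7000 − 3.9000·0.1 = 8.3100

(-12.6378, -15.4840, 0.0514, 8.3100)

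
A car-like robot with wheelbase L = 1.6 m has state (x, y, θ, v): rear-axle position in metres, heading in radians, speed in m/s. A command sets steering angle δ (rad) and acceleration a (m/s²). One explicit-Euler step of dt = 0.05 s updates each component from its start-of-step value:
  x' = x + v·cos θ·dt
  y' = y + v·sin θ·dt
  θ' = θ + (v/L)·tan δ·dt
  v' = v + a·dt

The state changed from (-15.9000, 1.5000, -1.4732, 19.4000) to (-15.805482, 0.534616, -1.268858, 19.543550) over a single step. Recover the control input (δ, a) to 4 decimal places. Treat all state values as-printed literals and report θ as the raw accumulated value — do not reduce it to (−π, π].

a = (v'−v)/dt = (0.143550)/0.05 = 2.8710
Δθ = θ'−θ = 0.204342;  (v·dt/L) = 19.4000·0.05/1.6 = 0.606250
tan δ = Δθ·L/(v·dt) = 0.337059  →  δ = 0.3251

δ = 0.3251, a = 2.8710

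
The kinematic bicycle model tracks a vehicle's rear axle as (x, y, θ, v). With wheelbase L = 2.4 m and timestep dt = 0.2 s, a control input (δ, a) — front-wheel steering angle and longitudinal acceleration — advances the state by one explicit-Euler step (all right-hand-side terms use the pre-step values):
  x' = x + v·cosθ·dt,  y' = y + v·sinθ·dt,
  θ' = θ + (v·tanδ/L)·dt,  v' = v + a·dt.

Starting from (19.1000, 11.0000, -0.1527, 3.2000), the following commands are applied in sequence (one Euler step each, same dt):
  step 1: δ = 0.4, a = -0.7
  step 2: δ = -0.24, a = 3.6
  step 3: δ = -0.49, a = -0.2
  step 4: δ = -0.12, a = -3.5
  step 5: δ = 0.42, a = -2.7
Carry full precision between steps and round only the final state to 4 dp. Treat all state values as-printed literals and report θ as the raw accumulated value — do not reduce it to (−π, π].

after step 1 (δ=0.4, a=-0.7): (19.732553, 10.902651, -0.039955, 3.060000)
after step 2 (δ=-0.24, a=3.6): (20.344065, 10.878205, -0.102358, 3.780000)
after step 3 (δ=-0.49, a=-0.2): (21.096108, 10.800958, -0.270375, 3.740000)
after step 4 (δ=-0.12, a=-3.5): (21.816933, 10.601172, -0.307956, 3.040000)
after step 5 (δ=0.42, a=-2.7): (22.396330, 10.416881, -0.194824, 2.500000)

(22.3963, 10.4169, -0.1948, 2.5000)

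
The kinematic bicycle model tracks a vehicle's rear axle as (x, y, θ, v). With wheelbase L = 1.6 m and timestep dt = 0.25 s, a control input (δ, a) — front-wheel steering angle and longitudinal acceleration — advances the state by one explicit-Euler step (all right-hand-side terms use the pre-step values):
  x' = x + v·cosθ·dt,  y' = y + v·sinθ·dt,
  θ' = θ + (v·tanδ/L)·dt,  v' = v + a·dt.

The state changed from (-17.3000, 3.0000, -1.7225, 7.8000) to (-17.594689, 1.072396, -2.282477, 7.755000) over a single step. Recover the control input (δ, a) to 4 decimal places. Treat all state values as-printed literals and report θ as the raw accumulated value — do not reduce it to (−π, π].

a = (v'−v)/dt = (-0.045000)/0.25 = -0.1800
Δθ = θ'−θ = -0.559977;  (v·dt/L) = 7.8000·0.25/1.6 = 1.218750
tan δ = Δθ·L/(v·dt) = -0.459468  →  δ = -0.4307

δ = -0.4307, a = -0.1800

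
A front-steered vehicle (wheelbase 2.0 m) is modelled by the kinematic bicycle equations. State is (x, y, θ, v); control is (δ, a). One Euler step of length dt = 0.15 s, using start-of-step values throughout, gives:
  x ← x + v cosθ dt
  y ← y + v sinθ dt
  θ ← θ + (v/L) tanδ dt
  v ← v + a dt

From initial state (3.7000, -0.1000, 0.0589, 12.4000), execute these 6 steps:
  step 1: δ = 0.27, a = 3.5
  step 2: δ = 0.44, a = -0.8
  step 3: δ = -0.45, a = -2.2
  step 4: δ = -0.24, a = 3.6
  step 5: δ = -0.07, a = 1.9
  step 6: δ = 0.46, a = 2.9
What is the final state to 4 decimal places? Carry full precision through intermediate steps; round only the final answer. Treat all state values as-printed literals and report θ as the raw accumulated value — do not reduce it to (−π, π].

(14.4984, 2.7000, 0.5055, 13.7350)

after step 1 (δ=0.27, a=3.5): (5.556775, 0.009491, 0.316285, 12.925000)
after step 2 (δ=0.44, a=-0.8): (7.399358, 0.612516, 0.772648, 12.805000)
after step 3 (δ=-0.45, a=-2.2): (8.774739, 1.953264, 0.308734, 12.475000)
after step 4 (δ=-0.24, a=3.6): (10.557515, 2.521848, 0.079771, 13.015000)
after step 5 (δ=-0.07, a=1.9): (12.503556, 2.677416, 0.011330, 13.300000)
after step 6 (δ=0.46, a=2.9): (14.498428, 2.700019, 0.505540, 13.735000)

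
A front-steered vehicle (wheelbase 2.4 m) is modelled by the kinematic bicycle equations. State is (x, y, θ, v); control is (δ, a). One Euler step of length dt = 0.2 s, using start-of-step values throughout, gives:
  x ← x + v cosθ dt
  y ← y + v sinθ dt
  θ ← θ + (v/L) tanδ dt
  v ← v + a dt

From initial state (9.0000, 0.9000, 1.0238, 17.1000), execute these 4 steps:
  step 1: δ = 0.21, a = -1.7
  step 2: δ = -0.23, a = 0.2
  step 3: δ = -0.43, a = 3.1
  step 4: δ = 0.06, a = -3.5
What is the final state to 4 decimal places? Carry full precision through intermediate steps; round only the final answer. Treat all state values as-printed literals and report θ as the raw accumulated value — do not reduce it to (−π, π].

after step 1 (δ=0.21, a=-1.7): (10.778825, 3.820990, 1.327528, 16.760000)
after step 2 (δ=-0.23, a=0.2): (11.586241, 7.074293, 1.000508, 16.800000)
after step 3 (δ=-0.43, a=3.1): (13.400221, 9.902557, 0.358438, 17.420000)
after step 4 (δ=0.06, a=-3.5): (16.662798, 11.124787, 0.445643, 16.720000)

(16.6628, 11.1248, 0.4456, 16.7200)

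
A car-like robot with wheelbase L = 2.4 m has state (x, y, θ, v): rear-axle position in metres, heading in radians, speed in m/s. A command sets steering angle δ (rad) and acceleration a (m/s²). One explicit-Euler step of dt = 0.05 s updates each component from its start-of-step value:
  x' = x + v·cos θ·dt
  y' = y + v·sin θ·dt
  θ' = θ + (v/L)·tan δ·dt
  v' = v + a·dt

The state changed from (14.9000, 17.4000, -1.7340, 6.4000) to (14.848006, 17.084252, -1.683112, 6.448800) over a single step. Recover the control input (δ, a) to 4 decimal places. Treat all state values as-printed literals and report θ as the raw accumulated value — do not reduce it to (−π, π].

δ = 0.3646, a = 0.9760

a = (v'−v)/dt = (0.048800)/0.05 = 0.9760
Δθ = θ'−θ = 0.050888;  (v·dt/L) = 6.4000·0.05/2.4 = 0.133333
tan δ = Δθ·L/(v·dt) = 0.381660  →  δ = 0.3646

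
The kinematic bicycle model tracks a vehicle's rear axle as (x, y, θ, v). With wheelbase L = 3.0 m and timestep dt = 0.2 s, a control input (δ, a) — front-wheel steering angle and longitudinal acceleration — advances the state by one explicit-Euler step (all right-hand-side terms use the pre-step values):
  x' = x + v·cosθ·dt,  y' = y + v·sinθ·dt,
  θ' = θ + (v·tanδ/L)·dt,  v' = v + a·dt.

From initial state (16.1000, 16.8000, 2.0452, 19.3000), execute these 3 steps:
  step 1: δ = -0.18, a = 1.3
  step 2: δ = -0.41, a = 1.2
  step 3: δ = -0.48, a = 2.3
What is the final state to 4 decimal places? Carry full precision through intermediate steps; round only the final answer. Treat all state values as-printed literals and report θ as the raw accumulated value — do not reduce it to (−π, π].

after step 1 (δ=-0.18, a=1.3): (14.336721, 20.233722, 1.811066, 19.560000)
after step 2 (δ=-0.41, a=1.2): (13.405804, 24.033345, 1.244307, 19.800000)
after step 3 (δ=-0.48, a=2.3): (14.675855, 27.784155, 0.557100, 20.260000)

(14.6759, 27.7842, 0.5571, 20.2600)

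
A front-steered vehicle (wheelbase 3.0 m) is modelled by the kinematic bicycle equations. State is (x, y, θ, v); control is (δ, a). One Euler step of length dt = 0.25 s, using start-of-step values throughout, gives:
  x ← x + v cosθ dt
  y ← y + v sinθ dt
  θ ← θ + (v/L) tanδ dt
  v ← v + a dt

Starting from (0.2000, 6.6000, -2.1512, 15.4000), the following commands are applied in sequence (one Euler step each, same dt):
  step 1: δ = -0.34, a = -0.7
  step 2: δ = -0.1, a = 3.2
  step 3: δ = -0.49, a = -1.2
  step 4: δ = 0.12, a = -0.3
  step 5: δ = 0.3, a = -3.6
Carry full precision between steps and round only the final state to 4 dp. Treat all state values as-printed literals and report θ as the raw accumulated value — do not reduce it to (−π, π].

after step 1 (δ=-0.34, a=-0.7): (-1.911192, 3.380471, -2.605162, 15.225000)
after step 2 (δ=-0.1, a=3.2): (-5.182810, 1.435207, -2.732462, 16.025000)
after step 3 (δ=-0.49, a=-1.2): (-8.858413, -0.158527, -3.444757, 15.725000)
after step 4 (δ=0.12, a=-0.3): (-12.610384, 1.015116, -3.286748, 15.650000)
after step 5 (δ=0.3, a=-3.6): (-16.481738, 1.581045, -2.883322, 14.750000)

(-16.4817, 1.5810, -2.8833, 14.7500)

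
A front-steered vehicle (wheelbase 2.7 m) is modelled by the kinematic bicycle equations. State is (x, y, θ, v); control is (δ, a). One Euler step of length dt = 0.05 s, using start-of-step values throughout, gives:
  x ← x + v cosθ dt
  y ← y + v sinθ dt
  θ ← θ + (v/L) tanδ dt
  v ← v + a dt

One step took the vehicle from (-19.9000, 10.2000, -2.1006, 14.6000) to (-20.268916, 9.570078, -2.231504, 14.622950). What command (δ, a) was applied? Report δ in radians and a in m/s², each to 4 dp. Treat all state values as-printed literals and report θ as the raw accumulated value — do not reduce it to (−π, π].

δ = -0.4509, a = 0.4590

a = (v'−v)/dt = (0.022950)/0.05 = 0.4590
Δθ = θ'−θ = -0.130904;  (v·dt/L) = 14.6000·0.05/2.7 = 0.270370
tan δ = Δθ·L/(v·dt) = -0.484165  →  δ = -0.4509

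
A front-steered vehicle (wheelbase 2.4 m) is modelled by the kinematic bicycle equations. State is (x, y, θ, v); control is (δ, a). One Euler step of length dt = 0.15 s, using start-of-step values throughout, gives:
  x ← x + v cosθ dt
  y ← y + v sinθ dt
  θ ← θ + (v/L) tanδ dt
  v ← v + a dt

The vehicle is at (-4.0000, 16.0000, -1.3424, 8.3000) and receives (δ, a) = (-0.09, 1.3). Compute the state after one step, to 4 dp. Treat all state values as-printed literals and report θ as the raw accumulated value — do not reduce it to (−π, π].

(-3.7181, 14.7873, -1.3892, 8.4950)

x' = -4.0000 + 8.3000·cos(-1.3424)·0.15 = -3.7181
y' = 16.0000 + 8.3000·sin(-1.3424)·0.15 = 14.7873
θ' = -1.3424 + (8.3000/2.4)·tan(-0.09)·0.15 = -1.3892
v' = 8.3000 + 1.3000·0.15 = 8.4950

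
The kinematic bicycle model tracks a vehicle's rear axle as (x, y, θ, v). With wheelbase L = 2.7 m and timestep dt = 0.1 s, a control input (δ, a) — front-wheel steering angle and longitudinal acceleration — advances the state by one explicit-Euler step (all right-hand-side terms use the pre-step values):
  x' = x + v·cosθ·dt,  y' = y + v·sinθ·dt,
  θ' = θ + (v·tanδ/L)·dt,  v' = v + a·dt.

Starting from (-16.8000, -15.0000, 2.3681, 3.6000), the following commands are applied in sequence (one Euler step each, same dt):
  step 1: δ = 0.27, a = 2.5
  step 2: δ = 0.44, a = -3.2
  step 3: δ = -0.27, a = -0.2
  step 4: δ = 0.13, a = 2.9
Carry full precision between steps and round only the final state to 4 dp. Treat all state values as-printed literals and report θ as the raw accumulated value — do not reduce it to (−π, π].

after step 1 (δ=0.27, a=2.5): (-17.057571, -14.748490, 2.405001, 3.850000)
after step 2 (δ=0.44, a=-3.2): (-17.342765, -14.489860, 2.472131, 3.530000)
after step 3 (δ=-0.27, a=-0.2): (-17.619572, -14.270801, 2.435947, 3.510000)
after step 4 (δ=0.13, a=2.9): (-17.886750, -14.043168, 2.452943, 3.800000)

(-17.8868, -14.0432, 2.4529, 3.8000)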